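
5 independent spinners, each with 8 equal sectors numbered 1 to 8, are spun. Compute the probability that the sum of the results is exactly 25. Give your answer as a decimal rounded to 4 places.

There are 8^5 = 32768 equally likely outcomes.
The number of ordered 5-tuples from {1,…,8} summing to 25 is 2226.
P(sum = 25) = 2226/32768 = 1113/16384 ≈ 0.0679.

0.0679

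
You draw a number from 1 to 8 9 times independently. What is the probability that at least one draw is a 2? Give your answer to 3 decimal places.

P(no draw is a 2) = (7/8)^9 ≈ 0.301.
P(at least one) = 1 − 0.301 = 0.699.

0.699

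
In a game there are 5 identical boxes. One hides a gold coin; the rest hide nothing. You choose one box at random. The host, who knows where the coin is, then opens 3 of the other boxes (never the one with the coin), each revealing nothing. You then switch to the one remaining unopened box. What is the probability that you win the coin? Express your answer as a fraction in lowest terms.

Your original box holds the coin with probability 1/5, so the other 4 collectively hold it with probability 4/5.
The host can always find 3 empty boxes to open, so the reveals don't change that 4/5; it is now spread over the 1 remaining unopened box.
P(win by switching) = (4/5) · (1/1) = 4/5.

4/5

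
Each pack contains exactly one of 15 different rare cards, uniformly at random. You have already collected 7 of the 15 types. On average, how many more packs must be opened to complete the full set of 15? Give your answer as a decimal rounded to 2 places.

Starting from 7 distinct types, each trial gives a new one with probability (15−i)/15 when i types are held, so the wait for the next new type is 15/(15−i).
E = 15/8 + 15/7 + 15/6 + 15/5 + 15/4 + 15/3 + 15/2 + 15/1 = 2283/56 ≈ 40.77.

40.77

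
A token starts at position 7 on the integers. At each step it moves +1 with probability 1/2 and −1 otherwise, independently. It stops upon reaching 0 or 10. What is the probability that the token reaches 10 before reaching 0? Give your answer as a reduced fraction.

With a fair step, P(i) = ½P(i−1) + ½P(i+1) with P(0)=0, P(10)=1 has the linear solution P(i) = i/10.
P(7) = 7/10.

7/10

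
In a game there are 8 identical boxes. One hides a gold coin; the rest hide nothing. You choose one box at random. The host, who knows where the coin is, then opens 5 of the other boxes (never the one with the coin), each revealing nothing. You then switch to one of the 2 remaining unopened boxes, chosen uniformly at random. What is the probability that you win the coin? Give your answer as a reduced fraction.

Your original box holds the coin with probability 1/8, so the other 7 collectively hold it with probability 7/8.
The host can always find 5 empty boxes to open, so the reveals don't change that 7/8; it is now spread over the 2 remaining unopened boxes.
P(win by switching) = (7/8) · (1/2) = 7/16.

7/16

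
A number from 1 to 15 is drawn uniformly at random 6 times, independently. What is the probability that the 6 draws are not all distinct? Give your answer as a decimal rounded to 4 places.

P(all 6 different) = 15/15 · 14/15 · ··· · 10/15 ≈ 0.3164.
P(at least two equal) = 1 − 0.3164 = 0.6836.

0.6836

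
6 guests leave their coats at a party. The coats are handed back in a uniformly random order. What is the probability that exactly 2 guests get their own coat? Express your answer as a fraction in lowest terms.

Choose which 2 of the 6 are fixed: C(6,2) = 15 ways.
The remaining 4 must have no fixed point: D(4) = 9.
P = 15·9/720 = 3/16.

3/16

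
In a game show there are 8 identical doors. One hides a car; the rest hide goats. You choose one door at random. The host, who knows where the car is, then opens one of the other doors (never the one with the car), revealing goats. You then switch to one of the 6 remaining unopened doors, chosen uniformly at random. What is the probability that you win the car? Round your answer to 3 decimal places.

0.146

Your original door holds the car with probability 1/8, so the other 7 collectively hold it with probability 7/8.
The host can always find an empty door to open, so this doesn't change that 7/8; it is now spread over the 6 remaining unopened doors.
P(win by switching) = (7/8) · (1/6) = 7/48 ≈ 0.146.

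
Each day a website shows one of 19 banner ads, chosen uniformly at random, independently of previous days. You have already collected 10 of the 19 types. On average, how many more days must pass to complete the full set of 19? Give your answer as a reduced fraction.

Starting from 10 distinct types, each trial gives a new one with probability (19−i)/19 when i types are held, so the wait for the next new type is 19/(19−i).
E = 19/9 + 19/8 + 19/7 + 19/6 + 19/5 + 19/4 + 19/3 + 19/2 + 19/1 = 135451/2520.

135451/2520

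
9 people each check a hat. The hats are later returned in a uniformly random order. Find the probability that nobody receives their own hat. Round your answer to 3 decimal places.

This is the derangement probability: permutations of 9 with no fixed point.
D(9) = 9! · (1 − 1/1! + 1/2! − ··· + (−1)^9/9!) = 133496.
P = 133496/362880 = 16687/45360 ≈ 0.368.

0.368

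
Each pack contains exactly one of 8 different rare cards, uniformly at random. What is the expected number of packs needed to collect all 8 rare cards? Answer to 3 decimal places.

After i distinct types are collected, each trial gives a new one with probability (8−i)/8, so the expected wait for the next new type is 8/(8−i).
E = 8/8 + 8/7 + 8/6 + 8/5 + 8/4 + 8/3 + 8/2 + 8/1 = 761/35 ≈ 21.743.

21.743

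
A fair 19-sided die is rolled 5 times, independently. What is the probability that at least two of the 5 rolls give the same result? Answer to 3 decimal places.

P(all 5 different) = 19/19 · 18/19 · ··· · 15/19 ≈ 0.564.
P(at least two equal) = 1 − 0.564 = 0.436.

0.436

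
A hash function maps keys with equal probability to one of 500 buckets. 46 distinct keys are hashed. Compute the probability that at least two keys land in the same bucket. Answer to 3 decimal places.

It's easier to compute the probability that all 46 are distinct.
P(all distinct) = 500/500 · 499/500 · ··· · 455/500 ≈ 0.118.
So the probability of at least one match is 1 − 0.118 = 0.882.

0.882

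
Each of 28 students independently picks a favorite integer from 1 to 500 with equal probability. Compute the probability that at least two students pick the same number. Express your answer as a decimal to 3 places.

It's easier to compute the probability that all 28 are distinct.
P(all distinct) = 500/500 · 499/500 · ··· · 473/500 ≈ 0.463.
So the probability of at least one match is 1 − 0.463 = 0.537.

0.537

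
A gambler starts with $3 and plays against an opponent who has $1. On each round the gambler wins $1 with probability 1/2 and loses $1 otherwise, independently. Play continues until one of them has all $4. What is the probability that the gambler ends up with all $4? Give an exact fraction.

With a fair step, P(i) = ½P(i−1) + ½P(i+1) with P(0)=0, P(4)=1 has the linear solution P(i) = i/4.
P(3) = 3/4.

3/4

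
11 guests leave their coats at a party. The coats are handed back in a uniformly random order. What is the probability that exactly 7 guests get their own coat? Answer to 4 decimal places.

Choose which 7 of the 11 are fixed: C(11,7) = 330 ways.
The remaining 4 must have no fixed point: D(4) = 9.
P = 330·9/39916800 = 1/13440 ≈ 0.0001.

0.0001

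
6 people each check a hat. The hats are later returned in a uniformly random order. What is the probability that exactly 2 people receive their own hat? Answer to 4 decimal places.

Choose which 2 of the 6 are fixed: C(6,2) = 15 ways.
The remaining 4 must have no fixed point: D(4) = 9.
P = 15·9/720 = 3/16 ≈ 0.1875.

0.1875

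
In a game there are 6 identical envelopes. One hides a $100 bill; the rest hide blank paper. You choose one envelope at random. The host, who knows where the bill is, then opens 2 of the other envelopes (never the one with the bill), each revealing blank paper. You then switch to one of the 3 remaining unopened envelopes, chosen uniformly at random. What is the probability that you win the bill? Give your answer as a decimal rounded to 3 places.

Your original envelope holds the bill with probability 1/6, so the other 5 collectively hold it with probability 5/6.
The host can always find 2 empty envelopes to open, so the reveals don't change that 5/6; it is now spread over the 3 remaining unopened envelopes.
P(win by switching) = (5/6) · (1/3) = 5/18 ≈ 0.278.

0.278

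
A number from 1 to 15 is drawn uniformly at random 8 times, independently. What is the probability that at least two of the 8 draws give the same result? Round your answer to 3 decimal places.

P(all 8 different) = 15/15 · 14/15 · ··· · 8/15 ≈ 0.101.
P(at least two equal) = 1 − 0.101 = 0.899.

0.899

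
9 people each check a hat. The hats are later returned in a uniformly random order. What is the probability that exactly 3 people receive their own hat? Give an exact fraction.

Choose which 3 of the 9 are fixed: C(9,3) = 84 ways.
The remaining 6 must have no fixed point: D(6) = 265.
P = 84·265/362880 = 53/864.

53/864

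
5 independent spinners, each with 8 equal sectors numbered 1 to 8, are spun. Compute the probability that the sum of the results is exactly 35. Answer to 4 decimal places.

There are 8^5 = 32768 equally likely outcomes.
The number of ordered 5-tuples from {1,…,8} summing to 35 is 126.
P(sum = 35) = 126/32768 = 63/16384 ≈ 0.0038.

0.0038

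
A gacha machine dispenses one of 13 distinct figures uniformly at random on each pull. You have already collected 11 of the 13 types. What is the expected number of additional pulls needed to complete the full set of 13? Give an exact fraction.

39/2

Starting from 11 distinct types, each trial gives a new one with probability (13−i)/13 when i types are held, so the wait for the next new type is 13/(13−i).
E = 13/2 + 13/1 = 39/2.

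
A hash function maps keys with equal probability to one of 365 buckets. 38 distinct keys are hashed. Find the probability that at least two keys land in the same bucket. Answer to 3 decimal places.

0.864

It's easier to compute the probability that all 38 are distinct.
P(all distinct) = 365/365 · 364/365 · ··· · 328/365 ≈ 0.136.
So the probability of at least one match is 1 − 0.136 = 0.864.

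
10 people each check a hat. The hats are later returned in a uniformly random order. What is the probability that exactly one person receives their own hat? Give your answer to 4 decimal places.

Choose which one is fixed: C(10,1) = 10 ways.
The remaining 9 must have no fixed point: D(9) = 133496.
P = 10·133496/3628800 = 16687/45360 ≈ 0.3679.

0.3679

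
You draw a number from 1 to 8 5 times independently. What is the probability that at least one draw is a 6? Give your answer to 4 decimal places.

P(no draw is a 6) = (7/8)^5 ≈ 0.5129.
P(at least one) = 1 − 0.5129 = 0.4871.

0.4871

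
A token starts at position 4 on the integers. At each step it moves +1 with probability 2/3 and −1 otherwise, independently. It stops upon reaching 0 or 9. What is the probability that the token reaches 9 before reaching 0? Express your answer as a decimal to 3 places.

Let r = q/p = (1/3)/(2/3) = 1/2. The recurrence P(i) = p·P(i+1) + q·P(i−1) with P(0)=0, P(9)=1 gives P(i) = (1 − r^i)/(1 − r^9).
P(4) = (1 − (1/2)^4) / (1 − (1/2)^9) = 480/511 ≈ 0.939.

0.939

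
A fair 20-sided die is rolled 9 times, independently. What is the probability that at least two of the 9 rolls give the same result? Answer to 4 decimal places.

0.8810

P(all 9 different) = 20/20 · 19/20 · ··· · 12/20 ≈ 0.1190.
P(at least two equal) = 1 − 0.1190 = 0.8810.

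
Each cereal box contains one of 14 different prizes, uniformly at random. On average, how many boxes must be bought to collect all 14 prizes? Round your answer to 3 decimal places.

45.522

After i distinct types are collected, each trial gives a new one with probability (14−i)/14, so the expected wait for the next new type is 14/(14−i).
E = 14/14 + 14/13 + 14/12 + 14/11 + 14/10 + 14/9 + 14/8 + 14/7 + 14/6 + 14/5 + 14/4 + 14/3 + 14/2 + 14/1 = 1171733/25740 ≈ 45.522.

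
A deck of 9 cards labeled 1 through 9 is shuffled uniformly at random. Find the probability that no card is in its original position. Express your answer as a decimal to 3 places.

0.368

This is the derangement probability: permutations of 9 with no fixed point.
D(9) = 9! · (1 − 1/1! + 1/2! − ··· + (−1)^9/9!) = 133496.
P = 133496/362880 = 16687/45360 ≈ 0.368.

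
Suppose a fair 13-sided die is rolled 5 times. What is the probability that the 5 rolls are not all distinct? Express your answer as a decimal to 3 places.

P(all 5 different) = 13/13 · 12/13 · ··· · 9/13 ≈ 0.416.
P(at least two equal) = 1 − 0.416 = 0.584.

0.584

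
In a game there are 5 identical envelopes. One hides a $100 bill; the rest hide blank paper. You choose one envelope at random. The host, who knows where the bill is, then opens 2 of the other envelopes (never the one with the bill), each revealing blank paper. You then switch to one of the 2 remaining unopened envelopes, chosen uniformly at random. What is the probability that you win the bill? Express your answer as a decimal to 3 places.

0.400

Your original envelope holds the bill with probability 1/5, so the other 4 collectively hold it with probability 4/5.
The host can always find 2 empty envelopes to open, so the reveals don't change that 4/5; it is now spread over the 2 remaining unopened envelopes.
P(win by switching) = (4/5) · (1/2) = 2/5 ≈ 0.400.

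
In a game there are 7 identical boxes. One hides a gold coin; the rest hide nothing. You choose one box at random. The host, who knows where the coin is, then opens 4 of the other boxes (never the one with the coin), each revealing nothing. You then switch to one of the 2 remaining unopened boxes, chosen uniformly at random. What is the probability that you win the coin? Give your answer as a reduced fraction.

Your original box holds the coin with probability 1/7, so the other 6 collectively hold it with probability 6/7.
The host can always find 4 empty boxes to open, so the reveals don't change that 6/7; it is now spread over the 2 remaining unopened boxes.
P(win by switching) = (6/7) · (1/2) = 3/7.

3/7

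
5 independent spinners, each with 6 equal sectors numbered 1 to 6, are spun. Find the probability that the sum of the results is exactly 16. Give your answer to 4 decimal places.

0.0945

There are 6^5 = 7776 equally likely outcomes.
The number of ordered 5-tuples from {1,…,6} summing to 16 is 735.
P(sum = 16) = 735/7776 = 245/2592 ≈ 0.0945.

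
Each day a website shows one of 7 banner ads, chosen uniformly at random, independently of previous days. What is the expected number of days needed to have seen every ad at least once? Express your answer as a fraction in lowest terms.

363/20

After i distinct types are collected, each trial gives a new one with probability (7−i)/7, so the expected wait for the next new type is 7/(7−i).
E = 7/7 + 7/6 + 7/5 + 7/4 + 7/3 + 7/2 + 7/1 = 363/20.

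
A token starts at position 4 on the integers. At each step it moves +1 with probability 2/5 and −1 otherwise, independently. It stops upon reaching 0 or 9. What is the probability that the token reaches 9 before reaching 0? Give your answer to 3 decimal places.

0.108

Let r = q/p = (3/5)/(2/5) = 3/2. The recurrence P(i) = p·P(i+1) + q·P(i−1) with P(0)=0, P(9)=1 gives P(i) = (1 − r^i)/(1 − r^9).
P(4) = (1 − (3/2)^4) / (1 − (3/2)^9) = 2080/19171 ≈ 0.108.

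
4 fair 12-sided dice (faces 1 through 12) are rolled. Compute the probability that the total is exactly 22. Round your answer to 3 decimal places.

0.048

There are 12^4 = 20736 equally likely outcomes.
The number of ordered 4-tuples from {1,…,12} summing to 22 is 994.
P(sum = 22) = 994/20736 = 497/10368 ≈ 0.048.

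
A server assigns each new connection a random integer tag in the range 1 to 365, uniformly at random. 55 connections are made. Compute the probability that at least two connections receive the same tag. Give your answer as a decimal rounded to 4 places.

It's easier to compute the probability that all 55 are distinct.
P(all distinct) = 365/365 · 364/365 · ··· · 311/365 ≈ 0.0137.
So the probability of at least one match is 1 − 0.0137 = 0.9863.

0.9863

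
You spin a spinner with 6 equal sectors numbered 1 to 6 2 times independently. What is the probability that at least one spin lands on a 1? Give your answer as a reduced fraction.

11/36

P(no spin lands on a 1) = (5/6)^2 = 25/36.
P(at least one) = 1 − 25/36 = 11/36.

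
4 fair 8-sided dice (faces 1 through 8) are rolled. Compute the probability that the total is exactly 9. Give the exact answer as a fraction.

There are 8^4 = 4096 equally likely outcomes.
The number of ordered 4-tuples from {1,…,8} summing to 9 is 56.
P(sum = 9) = 56/4096 = 7/512.

7/512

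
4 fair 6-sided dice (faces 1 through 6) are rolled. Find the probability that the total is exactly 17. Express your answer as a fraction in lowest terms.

There are 6^4 = 1296 equally likely outcomes.
The number of ordered 4-tuples from {1,…,6} summing to 17 is 104.
P(sum = 17) = 104/1296 = 13/162.

13/162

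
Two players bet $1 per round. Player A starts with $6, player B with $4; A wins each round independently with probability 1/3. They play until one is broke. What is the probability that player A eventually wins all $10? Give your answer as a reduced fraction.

21/341

Let r = q/p = (2/3)/(1/3) = 2. The recurrence P(i) = p·P(i+1) + q·P(i−1) with P(0)=0, P(10)=1 gives P(i) = (1 − r^i)/(1 − r^10).
P(6) = (1 − (2)^6) / (1 − (2)^10) = 21/341.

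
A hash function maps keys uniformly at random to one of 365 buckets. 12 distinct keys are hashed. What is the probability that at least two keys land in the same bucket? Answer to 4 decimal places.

0.1670

It's easier to compute the probability that all 12 are distinct.
P(all distinct) = 365/365 · 364/365 · ··· · 354/365 ≈ 0.8330.
So the probability of at least one match is 1 − 0.8330 = 0.1670.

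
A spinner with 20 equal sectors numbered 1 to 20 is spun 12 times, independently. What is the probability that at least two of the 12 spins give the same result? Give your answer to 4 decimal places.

0.9853

P(all 12 different) = 20/20 · 19/20 · ··· · 9/20 ≈ 0.0147.
P(at least two equal) = 1 − 0.0147 = 0.9853.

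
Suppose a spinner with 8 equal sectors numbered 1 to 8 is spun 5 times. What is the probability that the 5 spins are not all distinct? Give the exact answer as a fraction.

407/512

P(all 5 different) = 8/8 · 7/8 · ··· · 4/8 = 105/512.
P(at least two equal) = 1 − 105/512 = 407/512.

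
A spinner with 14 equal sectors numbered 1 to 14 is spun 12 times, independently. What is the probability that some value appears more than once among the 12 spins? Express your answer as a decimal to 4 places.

0.9992

P(all 12 different) = 14/14 · 13/14 · ··· · 3/14 ≈ 0.0008.
P(at least two equal) = 1 − 0.0008 = 0.9992.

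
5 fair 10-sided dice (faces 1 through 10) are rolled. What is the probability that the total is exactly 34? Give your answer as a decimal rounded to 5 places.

There are 10^5 = 100000 equally likely outcomes.
The number of ordered 5-tuples from {1,…,10} summing to 34 is 3795.
P(sum = 34) = 3795/100000 = 759/20000 ≈ 0.03795.

0.03795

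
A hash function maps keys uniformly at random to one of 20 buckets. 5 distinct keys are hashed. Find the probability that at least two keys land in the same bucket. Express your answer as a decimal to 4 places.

It's easier to compute the probability that all 5 are distinct.
P(all distinct) = 20/20 · 19/20 · ··· · 16/20 ≈ 0.5814.
So the probability of at least one match is 1 − 0.5814 = 0.4186.

0.4186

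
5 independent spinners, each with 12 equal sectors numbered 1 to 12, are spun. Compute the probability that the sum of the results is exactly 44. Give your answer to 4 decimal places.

0.0181

There are 12^5 = 248832 equally likely outcomes.
The number of ordered 5-tuples from {1,…,12} summing to 44 is 4495.
P(sum = 44) = 4495/248832 ≈ 0.0181.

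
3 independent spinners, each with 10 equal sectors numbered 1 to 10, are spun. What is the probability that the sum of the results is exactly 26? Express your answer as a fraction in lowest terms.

There are 10^3 = 1000 equally likely outcomes.
The number of ordered 3-tuples from {1,…,10} summing to 26 is 15.
P(sum = 26) = 15/1000 = 3/200.

3/200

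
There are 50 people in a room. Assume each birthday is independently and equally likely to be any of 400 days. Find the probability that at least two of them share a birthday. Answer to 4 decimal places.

0.9591

It's easier to compute the probability that all 50 are distinct.
P(all distinct) = 400/400 · 399/400 · ··· · 351/400 ≈ 0.0409.
So the probability of at least one match is 1 − 0.0409 = 0.9591.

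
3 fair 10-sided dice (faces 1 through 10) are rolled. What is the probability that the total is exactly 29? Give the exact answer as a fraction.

There are 10^3 = 1000 equally likely outcomes.
The number of ordered 3-tuples from {1,…,10} summing to 29 is 3.
P(sum = 29) = 3/1000.

3/1000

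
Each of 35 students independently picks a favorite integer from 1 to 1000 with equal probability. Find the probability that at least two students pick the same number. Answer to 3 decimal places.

0.452

It's easier to compute the probability that all 35 are distinct.
P(all distinct) = 1000/1000 · 999/1000 · ··· · 966/1000 ≈ 0.548.
So the probability of at least one match is 1 − 0.548 = 0.452.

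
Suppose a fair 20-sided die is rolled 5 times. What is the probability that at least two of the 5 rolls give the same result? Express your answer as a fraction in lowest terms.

P(all 5 different) = 20/20 · 19/20 · ··· · 16/20 = 2907/5000.
P(at least two equal) = 1 − 2907/5000 = 2093/5000.

2093/5000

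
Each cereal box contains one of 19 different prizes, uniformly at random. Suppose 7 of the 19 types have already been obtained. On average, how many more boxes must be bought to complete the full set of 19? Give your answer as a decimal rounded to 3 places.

58.961

Starting from 7 distinct types, each trial gives a new one with probability (19−i)/19 when i types are held, so the wait for the next new type is 19/(19−i).
E = 19/12 + 19/11 + 19/10 + 19/9 + 19/8 + 19/7 + 19/6 + 19/5 + 19/4 + 19/3 + 19/2 + 19/1 = 1634399/27720 ≈ 58.961.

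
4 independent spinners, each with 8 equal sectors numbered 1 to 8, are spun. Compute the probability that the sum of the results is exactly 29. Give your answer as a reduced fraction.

5/1024

There are 8^4 = 4096 equally likely outcomes.
The number of ordered 4-tuples from {1,…,8} summing to 29 is 20.
P(sum = 29) = 20/4096 = 5/1024.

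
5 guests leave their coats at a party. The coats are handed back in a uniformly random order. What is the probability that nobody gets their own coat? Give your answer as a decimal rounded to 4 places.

0.3667

This is the derangement probability: permutations of 5 with no fixed point.
D(5) = 5! · (1 − 1/1! + 1/2! − ··· + (−1)^5/5!) = 44.
P = 44/120 = 11/30 ≈ 0.3667.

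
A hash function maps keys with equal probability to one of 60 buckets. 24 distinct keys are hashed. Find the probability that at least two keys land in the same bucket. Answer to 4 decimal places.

0.9953

It's easier to compute the probability that all 24 are distinct.
P(all distinct) = 60/60 · 59/60 · ··· · 37/60 ≈ 0.0047.
So the probability of at least one match is 1 − 0.0047 = 0.9953.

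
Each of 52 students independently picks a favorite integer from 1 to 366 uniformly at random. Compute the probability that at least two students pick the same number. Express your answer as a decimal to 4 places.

0.9778

It's easier to compute the probability that all 52 are distinct.
P(all distinct) = 366/366 · 365/366 · ··· · 315/366 ≈ 0.0222.
So the probability of at least one match is 1 − 0.0222 = 0.9778.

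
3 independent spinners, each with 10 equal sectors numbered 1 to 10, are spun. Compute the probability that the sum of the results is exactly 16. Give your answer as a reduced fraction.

3/40

There are 10^3 = 1000 equally likely outcomes.
The number of ordered 3-tuples from {1,…,10} summing to 16 is 75.
P(sum = 16) = 75/1000 = 3/40.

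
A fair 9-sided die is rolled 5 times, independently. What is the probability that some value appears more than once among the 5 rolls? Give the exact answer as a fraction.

1627/2187

P(all 5 different) = 9/9 · 8/9 · ··· · 5/9 = 560/2187.
P(at least two equal) = 1 − 560/2187 = 1627/2187.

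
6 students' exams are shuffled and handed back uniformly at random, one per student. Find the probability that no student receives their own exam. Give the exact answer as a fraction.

This is the derangement probability: permutations of 6 with no fixed point.
D(6) = 6! · (1 − 1/1! + 1/2! − ··· + (−1)^6/6!) = 265.
P = 265/720 = 53/144.

53/144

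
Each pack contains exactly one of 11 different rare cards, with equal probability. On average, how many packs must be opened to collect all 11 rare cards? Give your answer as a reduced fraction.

After i distinct types are collected, each trial gives a new one with probability (11−i)/11, so the expected wait for the next new type is 11/(11−i).
E = 11/11 + 11/10 + 11/9 + 11/8 + 11/7 + 11/6 + 11/5 + 11/4 + 11/3 + 11/2 + 11/1 = 83711/2520.

83711/2520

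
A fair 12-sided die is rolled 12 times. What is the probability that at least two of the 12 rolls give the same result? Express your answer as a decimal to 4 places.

P(all 12 different) = 12/12 · 11/12 · ··· · 1/12 ≈ 0.0001.
P(at least two equal) = 1 − 0.0001 = 0.9999.

0.9999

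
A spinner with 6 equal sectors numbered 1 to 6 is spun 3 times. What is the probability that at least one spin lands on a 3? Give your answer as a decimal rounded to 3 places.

0.421

P(no spin lands on a 3) = (5/6)^3 ≈ 0.579.
P(at least one) = 1 − 0.579 = 0.421.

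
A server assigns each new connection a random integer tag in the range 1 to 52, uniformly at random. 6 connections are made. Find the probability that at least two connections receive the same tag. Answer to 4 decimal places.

0.2586

It's easier to compute the probability that all 6 are distinct.
P(all distinct) = 52/52 · 51/52 · ··· · 47/52 ≈ 0.7414.
So the probability of at least one match is 1 − 0.7414 = 0.2586.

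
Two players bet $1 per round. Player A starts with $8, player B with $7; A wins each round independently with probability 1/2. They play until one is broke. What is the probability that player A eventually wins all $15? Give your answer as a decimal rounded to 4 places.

0.5333

With a fair step, P(i) = ½P(i−1) + ½P(i+1) with P(0)=0, P(15)=1 has the linear solution P(i) = i/15.
P(8) = 8/15 ≈ 0.5333.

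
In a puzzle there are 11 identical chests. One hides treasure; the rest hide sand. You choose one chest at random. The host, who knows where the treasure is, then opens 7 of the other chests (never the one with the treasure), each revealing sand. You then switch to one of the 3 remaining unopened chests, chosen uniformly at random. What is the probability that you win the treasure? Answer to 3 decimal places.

Your original chest holds the treasure with probability 1/11, so the other 10 collectively hold it with probability 10/11.
The host can always find 7 empty chests to open, so the reveals don't change that 10/11; it is now spread over the 3 remaining unopened chests.
P(win by switching) = (10/11) · (1/3) = 10/33 ≈ 0.303.

0.303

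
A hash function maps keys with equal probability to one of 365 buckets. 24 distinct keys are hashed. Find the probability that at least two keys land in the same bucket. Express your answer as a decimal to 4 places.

0.5383

It's easier to compute the probability that all 24 are distinct.
P(all distinct) = 365/365 · 364/365 · ··· · 342/365 ≈ 0.4617.
So the probability of at least one match is 1 − 0.4617 = 0.5383.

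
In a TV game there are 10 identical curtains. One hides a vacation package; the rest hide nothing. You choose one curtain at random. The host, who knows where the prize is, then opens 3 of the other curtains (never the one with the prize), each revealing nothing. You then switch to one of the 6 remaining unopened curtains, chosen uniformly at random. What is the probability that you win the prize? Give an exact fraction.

Your original curtain holds the prize with probability 1/10, so the other 9 collectively hold it with probability 9/10.
The host can always find 3 empty curtains to open, so the reveals don't change that 9/10; it is now spread over the 6 remaining unopened curtains.
P(win by switching) = (9/10) · (1/6) = 3/20.

3/20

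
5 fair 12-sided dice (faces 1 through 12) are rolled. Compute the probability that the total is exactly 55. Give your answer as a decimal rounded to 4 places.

0.0005

There are 12^5 = 248832 equally likely outcomes.
The number of ordered 5-tuples from {1,…,12} summing to 55 is 126.
P(sum = 55) = 126/248832 = 7/13824 ≈ 0.0005.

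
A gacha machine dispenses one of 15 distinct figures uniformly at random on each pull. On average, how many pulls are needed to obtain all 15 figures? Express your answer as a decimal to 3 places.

After i distinct types are collected, each trial gives a new one with probability (15−i)/15, so the expected wait for the next new type is 15/(15−i).
E = 15/15 + 15/14 + 15/13 + 15/12 + 15/11 + 15/10 + 15/9 + 15/8 + 15/7 + 15/6 + 15/5 + 15/4 + 15/3 + 15/2 + 15/1 = 1195757/24024 ≈ 49.773.

49.773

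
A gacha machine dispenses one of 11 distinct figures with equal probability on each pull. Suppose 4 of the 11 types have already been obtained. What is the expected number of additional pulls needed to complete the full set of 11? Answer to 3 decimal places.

28.521

Starting from 4 distinct types, each trial gives a new one with probability (11−i)/11 when i types are held, so the wait for the next new type is 11/(11−i).
E = 11/7 + 11/6 + 11/5 + 11/4 + 11/3 + 11/2 + 11/1 = 3993/140 ≈ 28.521.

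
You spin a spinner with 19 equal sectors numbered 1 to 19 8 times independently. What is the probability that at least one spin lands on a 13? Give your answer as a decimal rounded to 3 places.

P(no spin lands on a 13) = (18/19)^8 ≈ 0.649.
P(at least one) = 1 − 0.649 = 0.351.

0.351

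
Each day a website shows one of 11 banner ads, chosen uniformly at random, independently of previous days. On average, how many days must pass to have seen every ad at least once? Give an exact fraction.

After i distinct types are collected, each trial gives a new one with probability (11−i)/11, so the expected wait for the next new type is 11/(11−i).
E = 11/11 + 11/10 + 11/9 + 11/8 + 11/7 + 11/6 + 11/5 + 11/4 + 11/3 + 11/2 + 11/1 = 83711/2520.

83711/2520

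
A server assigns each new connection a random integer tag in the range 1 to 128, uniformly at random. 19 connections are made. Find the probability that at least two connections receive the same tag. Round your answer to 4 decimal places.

It's easier to compute the probability that all 19 are distinct.
P(all distinct) = 128/128 · 127/128 · ··· · 110/128 ≈ 0.2453.
So the probability of at least one match is 1 − 0.2453 = 0.7547.

0.7547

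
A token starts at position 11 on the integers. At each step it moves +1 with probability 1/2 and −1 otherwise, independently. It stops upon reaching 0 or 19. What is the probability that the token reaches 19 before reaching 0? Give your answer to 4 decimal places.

With a fair step, P(i) = ½P(i−1) + ½P(i+1) with P(0)=0, P(19)=1 has the linear solution P(i) = i/19.
P(11) = 11/19 ≈ 0.5789.

0.5789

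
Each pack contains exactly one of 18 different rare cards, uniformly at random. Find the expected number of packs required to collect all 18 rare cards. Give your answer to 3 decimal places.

After i distinct types are collected, each trial gives a new one with probability (18−i)/18, so the expected wait for the next new type is 18/(18−i).
E = 18/18 + 18/17 + 18/16 + 18/15 + 18/14 + 18/13 + 18/12 + 18/11 + 18/10 + 18/9 + 18/8 + 18/7 + 18/6 + 18/5 + 18/4 + 18/3 + 18/2 + 18/1 = 42822903/680680 ≈ 62.912.

62.912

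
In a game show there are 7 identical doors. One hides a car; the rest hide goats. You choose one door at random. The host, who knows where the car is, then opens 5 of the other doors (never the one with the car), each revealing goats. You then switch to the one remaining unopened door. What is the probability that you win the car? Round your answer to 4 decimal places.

Your original door holds the car with probability 1/7, so the other 6 collectively hold it with probability 6/7.
The host can always find 5 empty doors to open, so the reveals don't change that 6/7; it is now spread over the 1 remaining unopened door.
P(win by switching) = (6/7) · (1/1) = 6/7 ≈ 0.8571.

0.8571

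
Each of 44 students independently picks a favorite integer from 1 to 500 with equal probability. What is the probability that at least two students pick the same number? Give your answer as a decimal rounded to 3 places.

It's easier to compute the probability that all 44 are distinct.
P(all distinct) = 500/500 · 499/500 · ··· · 457/500 ≈ 0.142.
So the probability of at least one match is 1 − 0.142 = 0.858.

0.858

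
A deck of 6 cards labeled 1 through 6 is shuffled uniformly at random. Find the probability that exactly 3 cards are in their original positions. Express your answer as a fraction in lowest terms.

Choose which 3 of the 6 are fixed: C(6,3) = 20 ways.
The remaining 3 must have no fixed point: D(3) = 2.
P = 20·2/720 = 1/18.

1/18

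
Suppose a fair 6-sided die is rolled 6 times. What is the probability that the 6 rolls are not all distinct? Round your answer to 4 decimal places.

P(all 6 different) = 6/6 · 5/6 · ··· · 1/6 ≈ 0.0154.
P(at least two equal) = 1 − 0.0154 = 0.9846.

0.9846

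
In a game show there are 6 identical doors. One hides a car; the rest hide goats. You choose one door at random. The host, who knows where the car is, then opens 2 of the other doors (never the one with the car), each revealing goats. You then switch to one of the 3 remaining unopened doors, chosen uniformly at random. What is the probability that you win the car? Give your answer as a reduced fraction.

5/18

Your original door holds the car with probability 1/6, so the other 5 collectively hold it with probability 5/6.
The host can always find 2 empty doors to open, so the reveals don't change that 5/6; it is now spread over the 3 remaining unopened doors.
P(win by switching) = (5/6) · (1/3) = 5/18.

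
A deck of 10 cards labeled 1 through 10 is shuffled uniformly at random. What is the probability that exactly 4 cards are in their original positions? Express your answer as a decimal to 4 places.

Choose which 4 of the 10 are fixed: C(10,4) = 210 ways.
The remaining 6 must have no fixed point: D(6) = 265.
P = 210·265/3628800 = 53/3456 ≈ 0.0153.

0.0153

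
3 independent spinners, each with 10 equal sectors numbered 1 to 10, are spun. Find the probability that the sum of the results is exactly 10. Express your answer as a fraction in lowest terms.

9/250

There are 10^3 = 1000 equally likely outcomes.
The number of ordered 3-tuples from {1,…,10} summing to 10 is 36.
P(sum = 10) = 36/1000 = 9/250.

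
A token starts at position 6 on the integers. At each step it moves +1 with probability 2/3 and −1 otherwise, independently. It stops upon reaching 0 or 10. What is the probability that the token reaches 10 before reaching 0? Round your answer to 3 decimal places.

0.985

Let r = q/p = (1/3)/(2/3) = 1/2. The recurrence P(i) = p·P(i+1) + q·P(i−1) with P(0)=0, P(10)=1 gives P(i) = (1 − r^i)/(1 − r^10).
P(6) = (1 − (1/2)^6) / (1 − (1/2)^10) = 336/341 ≈ 0.985.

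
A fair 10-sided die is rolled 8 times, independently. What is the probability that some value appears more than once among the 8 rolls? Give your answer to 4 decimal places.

0.9819

P(all 8 different) = 10/10 · 9/10 · ··· · 3/10 ≈ 0.0181.
P(at least two equal) = 1 − 0.0181 = 0.9819.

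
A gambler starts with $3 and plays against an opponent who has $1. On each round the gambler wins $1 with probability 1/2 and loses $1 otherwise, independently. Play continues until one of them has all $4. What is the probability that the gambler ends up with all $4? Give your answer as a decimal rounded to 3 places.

With a fair step, P(i) = ½P(i−1) + ½P(i+1) with P(0)=0, P(4)=1 has the linear solution P(i) = i/4.
P(3) = 3/4 ≈ 0.750.

0.750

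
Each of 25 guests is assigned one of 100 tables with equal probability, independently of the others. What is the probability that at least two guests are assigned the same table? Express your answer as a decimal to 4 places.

0.9624

It's easier to compute the probability that all 25 are distinct.
P(all distinct) = 100/100 · 99/100 · ··· · 76/100 ≈ 0.0376.
So the probability of at least one match is 1 − 0.0376 = 0.9624.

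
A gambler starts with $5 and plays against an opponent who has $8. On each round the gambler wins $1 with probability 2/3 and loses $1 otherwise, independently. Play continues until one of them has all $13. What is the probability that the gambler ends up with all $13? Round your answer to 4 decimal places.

0.9689

Let r = q/p = (1/3)/(2/3) = 1/2. The recurrence P(i) = p·P(i+1) + q·P(i−1) with P(0)=0, P(13)=1 gives P(i) = (1 − r^i)/(1 − r^13).
P(5) = (1 − (1/2)^5) / (1 − (1/2)^13) = 7936/8191 ≈ 0.9689.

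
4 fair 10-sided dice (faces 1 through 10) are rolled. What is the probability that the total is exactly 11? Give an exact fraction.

3/250

There are 10^4 = 10000 equally likely outcomes.
The number of ordered 4-tuples from {1,…,10} summing to 11 is 120.
P(sum = 11) = 120/10000 = 3/250.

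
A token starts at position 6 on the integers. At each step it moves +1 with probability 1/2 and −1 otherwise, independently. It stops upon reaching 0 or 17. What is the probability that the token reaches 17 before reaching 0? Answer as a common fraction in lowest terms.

With a fair step, P(i) = ½P(i−1) + ½P(i+1) with P(0)=0, P(17)=1 has the linear solution P(i) = i/17.
P(6) = 6/17.

6/17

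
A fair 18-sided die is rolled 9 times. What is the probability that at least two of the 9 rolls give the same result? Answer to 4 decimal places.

P(all 9 different) = 18/18 · 17/18 · ··· · 10/18 ≈ 0.0889.
P(at least two equal) = 1 − 0.0889 = 0.9111.

0.9111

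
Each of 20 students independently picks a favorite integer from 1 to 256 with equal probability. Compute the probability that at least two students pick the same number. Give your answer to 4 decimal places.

It's easier to compute the probability that all 20 are distinct.
P(all distinct) = 256/256 · 255/256 · ··· · 237/256 ≈ 0.4668.
So the probability of at least one match is 1 − 0.4668 = 0.5332.

0.5332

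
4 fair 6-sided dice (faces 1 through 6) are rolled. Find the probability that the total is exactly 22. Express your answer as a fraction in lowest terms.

There are 6^4 = 1296 equally likely outcomes.
The number of ordered 4-tuples from {1,…,6} summing to 22 is 10.
P(sum = 22) = 10/1296 = 5/648.

5/648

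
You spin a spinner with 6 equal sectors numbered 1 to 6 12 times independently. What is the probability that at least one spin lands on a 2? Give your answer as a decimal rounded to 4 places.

P(no spin lands on a 2) = (5/6)^12 ≈ 0.1122.
P(at least one) = 1 − 0.1122 = 0.8878.

0.8878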